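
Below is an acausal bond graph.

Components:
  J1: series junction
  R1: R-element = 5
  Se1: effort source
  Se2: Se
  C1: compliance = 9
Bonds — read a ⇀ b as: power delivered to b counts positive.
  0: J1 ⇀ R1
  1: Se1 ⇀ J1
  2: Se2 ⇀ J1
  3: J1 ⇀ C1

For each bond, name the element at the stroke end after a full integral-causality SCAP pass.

β0 stroke at R1
β1 stroke at J1
β2 stroke at J1
β3 stroke at J1

#1 stroke at J1  (Se1 fixes effort; stroke away)
#2 stroke at J1  (Se2 (Se) sets effort on bond)
#3 stroke at J1  (C1 outputs effort q/C1)
#0 stroke at R1  (only one flow-in slot at J1)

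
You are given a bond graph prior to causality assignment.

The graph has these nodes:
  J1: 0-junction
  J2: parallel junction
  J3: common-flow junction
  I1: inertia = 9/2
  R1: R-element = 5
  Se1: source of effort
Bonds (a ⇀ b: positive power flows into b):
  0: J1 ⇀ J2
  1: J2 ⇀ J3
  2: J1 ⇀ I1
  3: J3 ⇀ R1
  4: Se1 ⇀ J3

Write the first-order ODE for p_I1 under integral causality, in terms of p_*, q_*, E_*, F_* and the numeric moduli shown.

#4 |J3  (Se1: effort source, stroke at far end)
#2 |I1  (prefer integral on I1)
#0 |J1  (J1 needs exactly one e-in)
#1 |J2  (closing 0-jn rule on J2)
#3 |J3  (J3: bond 1 brought flow, rest push out)

dp_I1/dt = -E_Se1 - 10*p_I1/9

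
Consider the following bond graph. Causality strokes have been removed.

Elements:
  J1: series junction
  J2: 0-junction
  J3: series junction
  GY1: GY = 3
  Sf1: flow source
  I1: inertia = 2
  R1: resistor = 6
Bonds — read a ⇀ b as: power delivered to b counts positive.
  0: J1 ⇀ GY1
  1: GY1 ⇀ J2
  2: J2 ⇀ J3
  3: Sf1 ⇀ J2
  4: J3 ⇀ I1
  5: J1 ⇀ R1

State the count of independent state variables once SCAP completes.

#3 |Sf1  (Sf1 (Sf) sets flow on bond)
#4 |I1  (I1 integral (f out))
#2 |J3  (1-jn J3 has f-setter on 4)
#1 |J2  (J2 needs exactly one e-in)
#0 |J1  (GY1 both-in/both-out from 1)
#5 |R1  (J1 needs exactly one f-in)

1  (I1 all integral)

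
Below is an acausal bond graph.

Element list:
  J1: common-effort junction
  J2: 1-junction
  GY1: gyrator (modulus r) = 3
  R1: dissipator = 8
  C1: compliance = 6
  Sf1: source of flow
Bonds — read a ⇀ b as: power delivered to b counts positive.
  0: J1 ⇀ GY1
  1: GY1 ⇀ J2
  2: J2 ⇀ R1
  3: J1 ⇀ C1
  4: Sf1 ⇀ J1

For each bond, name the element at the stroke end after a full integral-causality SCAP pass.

bond 4 →Sf1  (source Sf1 imposes f)
bond 3 →J1  (prefer integral on C1)
bond 0 →GY1  (J1: bond 3 brought effort, rest push out)
bond 1 →GY1  (GY1: gyrator matches bond 0)
bond 2 →J2  (J2: bond 1 brought flow, rest push out)

b0 stroke at GY1
b1 stroke at GY1
b2 stroke at J2
b3 stroke at J1
b4 stroke at Sf1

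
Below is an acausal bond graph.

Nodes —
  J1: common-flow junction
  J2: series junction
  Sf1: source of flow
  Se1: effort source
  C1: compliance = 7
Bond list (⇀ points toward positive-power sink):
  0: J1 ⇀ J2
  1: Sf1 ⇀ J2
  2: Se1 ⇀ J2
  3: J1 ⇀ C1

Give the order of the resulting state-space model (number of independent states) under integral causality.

1  (C1 all integral)

b1 stroke at Sf1  (source Sf1 imposes f)
b2 stroke at J2  (Se1: effort source, stroke at far end)
b0 stroke at J2  (1-jn J2 has f-setter on 1)
b3 stroke at J1  (1-jn J1 has f-setter on 0)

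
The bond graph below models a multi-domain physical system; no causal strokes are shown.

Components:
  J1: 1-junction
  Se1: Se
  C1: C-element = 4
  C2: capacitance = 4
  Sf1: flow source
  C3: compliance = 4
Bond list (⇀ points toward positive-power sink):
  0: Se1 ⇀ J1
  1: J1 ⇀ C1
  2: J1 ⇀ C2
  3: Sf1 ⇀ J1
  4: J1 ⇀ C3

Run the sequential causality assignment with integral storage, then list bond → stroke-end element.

#0 →J1
#1 →J1
#2 →J1
#3 →Sf1
#4 →J1

#0 stroke at J1  (Se1 fixes effort; stroke away)
#3 stroke at Sf1  (Sf1 fixes flow; stroke at Sf1)
#1 stroke at J1  (1-jn J1 has f-setter on 3)
#2 stroke at J1  (J1: bond 3 brought flow, rest push out)
#4 stroke at J1  (1-jn J1 has f-setter on 3)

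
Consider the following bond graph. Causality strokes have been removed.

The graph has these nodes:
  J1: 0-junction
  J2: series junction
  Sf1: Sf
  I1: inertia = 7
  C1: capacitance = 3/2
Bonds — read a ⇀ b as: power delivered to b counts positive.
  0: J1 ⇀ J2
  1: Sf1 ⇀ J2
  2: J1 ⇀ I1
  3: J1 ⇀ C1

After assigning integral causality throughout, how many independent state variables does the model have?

2  (C1, I1 all integral)

#1 →Sf1  (Sf1 (Sf) sets flow on bond)
#0 →J2  (J2 flow already set via bond 1)
#2 →I1  (prefer integral on I1)
#3 →J1  (closing 0-jn rule on J1)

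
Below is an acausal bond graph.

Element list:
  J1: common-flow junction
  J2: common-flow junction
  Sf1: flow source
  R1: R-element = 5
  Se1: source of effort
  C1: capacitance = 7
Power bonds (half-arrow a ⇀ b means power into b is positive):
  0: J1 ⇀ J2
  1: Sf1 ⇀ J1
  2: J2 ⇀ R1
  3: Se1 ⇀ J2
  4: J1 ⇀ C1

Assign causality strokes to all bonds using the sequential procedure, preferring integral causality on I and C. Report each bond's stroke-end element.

b1 stroke→Sf1  (source Sf1 imposes f)
b3 stroke→J2  (source Se1 imposes e)
b0 stroke→J1  (common-f at J1 fixed by 1)
b4 stroke→J1  (J1 flow already set via bond 1)
b2 stroke→J2  (common-f at J2 fixed by 0)

#0 stroke at J1
#1 stroke at Sf1
#2 stroke at J2
#3 stroke at J2
#4 stroke at J1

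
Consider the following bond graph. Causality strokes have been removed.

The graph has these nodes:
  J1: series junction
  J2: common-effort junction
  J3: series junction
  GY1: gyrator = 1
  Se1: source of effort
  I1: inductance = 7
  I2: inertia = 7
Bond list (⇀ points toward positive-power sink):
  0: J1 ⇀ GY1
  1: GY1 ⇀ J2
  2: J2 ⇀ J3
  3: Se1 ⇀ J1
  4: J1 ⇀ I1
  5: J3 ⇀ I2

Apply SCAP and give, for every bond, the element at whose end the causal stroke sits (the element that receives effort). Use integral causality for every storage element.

b0 stroke→J1
b1 stroke→J2
b2 stroke→J3
b3 stroke→J1
b4 stroke→I1
b5 stroke→I2

β3 |J1  (source Se1 imposes e)
β4 |I1  (prefer integral on I1)
β0 |J1  (common-f at J1 fixed by 4)
β1 |J2  (GY1: gyrator matches bond 0)
β2 |J3  (J2: bond 1 brought effort, rest push out)
β5 |I2  (closing 1-jn rule on J3)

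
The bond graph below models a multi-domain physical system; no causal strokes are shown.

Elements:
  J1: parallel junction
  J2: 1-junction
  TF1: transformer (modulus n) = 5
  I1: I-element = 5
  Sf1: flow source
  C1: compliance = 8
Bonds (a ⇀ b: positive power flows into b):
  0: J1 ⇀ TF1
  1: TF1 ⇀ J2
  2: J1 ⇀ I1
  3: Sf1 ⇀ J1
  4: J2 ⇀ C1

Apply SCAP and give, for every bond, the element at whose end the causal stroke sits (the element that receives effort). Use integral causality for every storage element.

bond 3 →Sf1  (Sf1 (Sf) sets flow on bond)
bond 2 →I1  (I1: I, integral causality)
bond 0 →J1  (only one effort-in slot at J1)
bond 1 →TF1  (TF TF1: opposite of bond 0)
bond 4 →J2  (common-f at J2 fixed by 1)

β0 |J1
β1 |TF1
β2 |I1
β3 |Sf1
β4 |J2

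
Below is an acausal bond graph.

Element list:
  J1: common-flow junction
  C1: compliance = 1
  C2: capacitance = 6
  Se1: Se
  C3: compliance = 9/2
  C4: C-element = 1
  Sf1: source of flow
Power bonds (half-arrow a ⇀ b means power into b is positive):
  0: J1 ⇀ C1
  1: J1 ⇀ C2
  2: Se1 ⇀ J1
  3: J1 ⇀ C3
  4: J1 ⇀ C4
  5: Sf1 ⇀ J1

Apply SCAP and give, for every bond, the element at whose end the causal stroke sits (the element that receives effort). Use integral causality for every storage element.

β0 →J1
β1 →J1
β2 →J1
β3 →J1
β4 →J1
β5 →Sf1

#2 |J1  (Se1: effort source, stroke at far end)
#5 |Sf1  (Sf1: flow source, stroke at near end)
#0 |J1  (1-jn J1 has f-setter on 5)
#1 |J1  (J1: bond 5 brought flow, rest push out)
#3 |J1  (1-jn J1 has f-setter on 5)
#4 |J1  (1-jn J1 has f-setter on 5)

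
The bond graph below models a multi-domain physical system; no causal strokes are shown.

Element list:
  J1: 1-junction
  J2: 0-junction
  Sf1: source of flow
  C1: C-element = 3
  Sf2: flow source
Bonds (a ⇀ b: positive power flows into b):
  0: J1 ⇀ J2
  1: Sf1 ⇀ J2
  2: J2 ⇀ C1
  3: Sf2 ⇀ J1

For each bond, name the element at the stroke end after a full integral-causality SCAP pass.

β0 |J1
β1 |Sf1
β2 |J2
β3 |Sf2

β1 |Sf1  (source Sf1 imposes f)
β3 |Sf2  (Sf2 (Sf) sets flow on bond)
β0 |J1  (J1: bond 3 brought flow, rest push out)
β2 |J2  (closing 0-jn rule on J2)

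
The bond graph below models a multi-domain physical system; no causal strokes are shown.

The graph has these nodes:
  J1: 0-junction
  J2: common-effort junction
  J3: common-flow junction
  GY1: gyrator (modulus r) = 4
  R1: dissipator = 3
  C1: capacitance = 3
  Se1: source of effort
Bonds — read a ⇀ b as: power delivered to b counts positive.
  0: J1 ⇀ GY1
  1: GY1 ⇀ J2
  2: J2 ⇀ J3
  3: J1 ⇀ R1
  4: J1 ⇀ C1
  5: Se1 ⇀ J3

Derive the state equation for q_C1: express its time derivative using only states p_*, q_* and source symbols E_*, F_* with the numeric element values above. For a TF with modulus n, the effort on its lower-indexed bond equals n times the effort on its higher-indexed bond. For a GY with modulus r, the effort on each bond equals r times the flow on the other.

dq_C1/dt = E_Se1/4 - q_C1/9

bond 5 stroke at J3  (source Se1 imposes e)
bond 2 stroke at J2  (J3: last free bond brings flow in)
bond 1 stroke at GY1  (common-e at J2 fixed by 2)
bond 0 stroke at GY1  (through GY1, causality inverts; strokes same side of GY1)
bond 4 stroke at J1  (prefer integral on C1)
bond 3 stroke at R1  (0-jn J1 has e-setter on 4)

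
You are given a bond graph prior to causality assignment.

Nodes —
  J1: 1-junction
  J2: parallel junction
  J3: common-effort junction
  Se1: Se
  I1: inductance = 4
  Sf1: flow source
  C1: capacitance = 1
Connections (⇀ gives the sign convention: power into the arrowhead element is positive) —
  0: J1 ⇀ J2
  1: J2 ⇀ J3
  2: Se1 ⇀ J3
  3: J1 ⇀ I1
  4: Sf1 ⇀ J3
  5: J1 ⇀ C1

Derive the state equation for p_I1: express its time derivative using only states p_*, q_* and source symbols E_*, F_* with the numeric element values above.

dp_I1/dt = -E_Se1 - q_C1

bond 2 stroke→J3  (Se1 (Se) sets effort on bond)
bond 4 stroke→Sf1  (Sf1: flow source, stroke at near end)
bond 1 stroke→J2  (J3 effort already set via bond 2)
bond 0 stroke→J1  (J2 effort already set via bond 1)
bond 3 stroke→I1  (I1: I, integral causality)
bond 5 stroke→J1  (1-jn J1 has f-setter on 3)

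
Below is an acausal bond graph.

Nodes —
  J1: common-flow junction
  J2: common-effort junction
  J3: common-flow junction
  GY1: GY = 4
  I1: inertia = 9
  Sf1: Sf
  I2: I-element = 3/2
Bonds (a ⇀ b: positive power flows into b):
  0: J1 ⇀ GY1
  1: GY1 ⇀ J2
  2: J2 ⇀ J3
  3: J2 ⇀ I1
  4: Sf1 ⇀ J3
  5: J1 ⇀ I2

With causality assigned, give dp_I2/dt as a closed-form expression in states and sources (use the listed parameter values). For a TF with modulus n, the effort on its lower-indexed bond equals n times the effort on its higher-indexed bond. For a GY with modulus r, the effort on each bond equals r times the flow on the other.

dp_I2/dt = -4*F_Sf1 - 4*p_I1/9

β4 stroke→Sf1  (Sf1 fixes flow; stroke at Sf1)
β2 stroke→J3  (1-jn J3 has f-setter on 4)
β3 stroke→I1  (prefer integral on I1)
β1 stroke→J2  (J2 needs exactly one e-in)
β0 stroke→J1  (GY1: gyrator matches bond 1)
β5 stroke→I2  (closing 1-jn rule on J1)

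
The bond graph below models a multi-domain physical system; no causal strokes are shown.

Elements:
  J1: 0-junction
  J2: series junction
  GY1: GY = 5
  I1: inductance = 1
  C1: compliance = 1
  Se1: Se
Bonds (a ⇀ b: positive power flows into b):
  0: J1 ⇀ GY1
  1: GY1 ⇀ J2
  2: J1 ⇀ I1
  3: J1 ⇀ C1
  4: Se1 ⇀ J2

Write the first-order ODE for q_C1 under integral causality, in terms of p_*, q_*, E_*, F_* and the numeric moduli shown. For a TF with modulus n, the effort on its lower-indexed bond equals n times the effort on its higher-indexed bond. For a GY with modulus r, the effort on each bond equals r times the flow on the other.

dq_C1/dt = E_Se1/5 - p_I1

b4 →J2  (Se1 (Se) sets effort on bond)
b1 →GY1  (only one flow-in slot at J2)
b0 →GY1  (GY1 both-in/both-out from 1)
b2 →I1  (I1: I, integral causality)
b3 →J1  (J1: last free bond brings effort in)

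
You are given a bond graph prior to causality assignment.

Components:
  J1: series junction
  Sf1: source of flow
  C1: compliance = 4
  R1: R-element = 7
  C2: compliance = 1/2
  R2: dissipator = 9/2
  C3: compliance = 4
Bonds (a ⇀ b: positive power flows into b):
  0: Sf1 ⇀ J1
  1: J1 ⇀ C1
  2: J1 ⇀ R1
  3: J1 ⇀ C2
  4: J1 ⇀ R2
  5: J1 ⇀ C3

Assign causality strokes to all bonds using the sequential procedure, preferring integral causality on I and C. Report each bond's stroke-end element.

b0 |Sf1  (Sf1: flow source, stroke at near end)
b1 |J1  (J1: bond 0 brought flow, rest push out)
b2 |J1  (1-jn J1 has f-setter on 0)
b3 |J1  (J1: bond 0 brought flow, rest push out)
b4 |J1  (1-jn J1 has f-setter on 0)
b5 |J1  (J1: bond 0 brought flow, rest push out)

β0 →Sf1
β1 →J1
β2 →J1
β3 →J1
β4 →J1
β5 →J1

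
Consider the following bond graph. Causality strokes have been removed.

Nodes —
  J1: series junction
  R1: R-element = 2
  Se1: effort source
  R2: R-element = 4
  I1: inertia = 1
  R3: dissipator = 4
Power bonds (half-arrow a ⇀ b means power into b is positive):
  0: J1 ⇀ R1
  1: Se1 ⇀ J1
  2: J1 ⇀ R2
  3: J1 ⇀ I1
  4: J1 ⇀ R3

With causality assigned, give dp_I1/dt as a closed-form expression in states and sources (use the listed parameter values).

dp_I1/dt = E_Se1 - 10*p_I1

b1 stroke→J1  (Se1: effort source, stroke at far end)
b3 stroke→I1  (prefer integral on I1)
b0 stroke→J1  (common-f at J1 fixed by 3)
b2 stroke→J1  (J1: bond 3 brought flow, rest push out)
b4 stroke→J1  (1-jn J1 has f-setter on 3)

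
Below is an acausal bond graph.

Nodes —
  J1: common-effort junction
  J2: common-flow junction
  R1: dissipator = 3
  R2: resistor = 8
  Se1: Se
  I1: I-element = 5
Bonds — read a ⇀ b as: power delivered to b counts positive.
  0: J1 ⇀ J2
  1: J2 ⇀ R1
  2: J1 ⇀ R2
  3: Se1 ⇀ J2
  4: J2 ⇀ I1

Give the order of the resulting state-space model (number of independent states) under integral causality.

1  (I1 all integral)

bond 3 |J2  (Se1 (Se) sets effort on bond)
bond 4 |I1  (I1 integral (f out))
bond 0 |J2  (common-f at J2 fixed by 4)
bond 1 |J2  (J2 flow already set via bond 4)
bond 2 |J1  (only one effort-in slot at J1)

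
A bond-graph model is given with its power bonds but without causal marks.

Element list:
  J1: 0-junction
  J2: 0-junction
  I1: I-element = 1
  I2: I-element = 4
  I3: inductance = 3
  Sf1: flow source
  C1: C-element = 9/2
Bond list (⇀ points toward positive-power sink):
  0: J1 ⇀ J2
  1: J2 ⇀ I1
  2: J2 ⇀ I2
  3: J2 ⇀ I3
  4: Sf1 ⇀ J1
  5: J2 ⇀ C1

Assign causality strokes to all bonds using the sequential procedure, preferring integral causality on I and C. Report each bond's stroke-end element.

#0 |J1
#1 |I1
#2 |I2
#3 |I3
#4 |Sf1
#5 |J2

b4 →Sf1  (source Sf1 imposes f)
b0 →J1  (J1 needs exactly one e-in)
b1 →I1  (I1 integral (f out))
b2 →I2  (prefer integral on I2)
b3 →I3  (I3: I, integral causality)
b5 →J2  (J2: last free bond brings effort in)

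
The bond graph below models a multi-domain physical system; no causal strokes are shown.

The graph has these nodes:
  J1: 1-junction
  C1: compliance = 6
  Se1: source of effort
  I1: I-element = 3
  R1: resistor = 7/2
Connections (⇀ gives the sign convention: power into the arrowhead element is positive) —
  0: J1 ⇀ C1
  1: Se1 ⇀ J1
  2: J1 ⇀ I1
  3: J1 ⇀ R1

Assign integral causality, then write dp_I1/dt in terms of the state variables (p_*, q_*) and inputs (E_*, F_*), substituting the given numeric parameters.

β1 stroke→J1  (Se1 fixes effort; stroke away)
β0 stroke→J1  (C1 outputs effort q/C1)
β2 stroke→I1  (I1 outputs flow p/I1)
β3 stroke→J1  (common-f at J1 fixed by 2)

dp_I1/dt = E_Se1 - 7*p_I1/6 - q_C1/6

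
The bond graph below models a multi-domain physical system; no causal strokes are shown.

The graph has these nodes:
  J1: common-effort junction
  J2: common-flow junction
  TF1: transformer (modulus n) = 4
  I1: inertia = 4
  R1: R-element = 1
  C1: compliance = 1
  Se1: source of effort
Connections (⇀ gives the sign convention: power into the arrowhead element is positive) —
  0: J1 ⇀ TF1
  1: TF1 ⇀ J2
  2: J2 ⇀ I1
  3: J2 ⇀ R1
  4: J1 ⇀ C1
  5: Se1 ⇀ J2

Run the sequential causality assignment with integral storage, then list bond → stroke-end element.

b0 →TF1
b1 →J2
b2 →I1
b3 →J2
b4 →J1
b5 →J2

β5 stroke→J2  (source Se1 imposes e)
β2 stroke→I1  (I1 outputs flow p/I1)
β1 stroke→J2  (J2 flow already set via bond 2)
β3 stroke→J2  (1-jn J2 has f-setter on 2)
β0 stroke→TF1  (TF TF1: opposite of bond 1)
β4 stroke→J1  (only one effort-in slot at J1)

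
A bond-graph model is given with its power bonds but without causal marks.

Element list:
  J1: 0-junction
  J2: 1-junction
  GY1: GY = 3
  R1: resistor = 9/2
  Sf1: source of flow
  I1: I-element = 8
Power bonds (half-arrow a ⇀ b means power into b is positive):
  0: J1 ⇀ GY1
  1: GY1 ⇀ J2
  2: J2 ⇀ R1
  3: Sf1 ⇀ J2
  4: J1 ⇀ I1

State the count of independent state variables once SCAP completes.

1  (I1 all integral)

b3 →Sf1  (source Sf1 imposes f)
b1 →J2  (J2 flow already set via bond 3)
b2 →J2  (1-jn J2 has f-setter on 3)
b0 →J1  (GY GY1: same side as bond 1)
b4 →I1  (common-e at J1 fixed by 0)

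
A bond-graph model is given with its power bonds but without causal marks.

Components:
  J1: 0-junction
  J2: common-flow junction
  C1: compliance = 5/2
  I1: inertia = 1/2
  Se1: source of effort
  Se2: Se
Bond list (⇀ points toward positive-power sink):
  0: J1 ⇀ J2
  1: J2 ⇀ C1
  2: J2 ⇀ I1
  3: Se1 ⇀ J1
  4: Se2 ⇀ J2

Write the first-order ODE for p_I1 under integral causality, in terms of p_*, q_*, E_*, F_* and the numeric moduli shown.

b3 →J1  (Se1 fixes effort; stroke away)
b4 →J2  (Se2 (Se) sets effort on bond)
b0 →J2  (J1 effort already set via bond 3)
b1 →J2  (C1 outputs effort q/C1)
b2 →I1  (closing 1-jn rule on J2)

dp_I1/dt = E_Se1 + E_Se2 - 2*q_C1/5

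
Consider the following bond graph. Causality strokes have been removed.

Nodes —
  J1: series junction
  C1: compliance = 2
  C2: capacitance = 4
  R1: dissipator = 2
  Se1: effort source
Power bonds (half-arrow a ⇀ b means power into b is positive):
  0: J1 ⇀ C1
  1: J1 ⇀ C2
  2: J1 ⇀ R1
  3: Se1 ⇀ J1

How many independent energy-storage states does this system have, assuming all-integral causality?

b3 stroke at J1  (Se1 fixes effort; stroke away)
b0 stroke at J1  (C1: C, integral causality)
b1 stroke at J1  (prefer integral on C2)
b2 stroke at R1  (J1: last free bond brings flow in)

2  (C1, C2 all integral)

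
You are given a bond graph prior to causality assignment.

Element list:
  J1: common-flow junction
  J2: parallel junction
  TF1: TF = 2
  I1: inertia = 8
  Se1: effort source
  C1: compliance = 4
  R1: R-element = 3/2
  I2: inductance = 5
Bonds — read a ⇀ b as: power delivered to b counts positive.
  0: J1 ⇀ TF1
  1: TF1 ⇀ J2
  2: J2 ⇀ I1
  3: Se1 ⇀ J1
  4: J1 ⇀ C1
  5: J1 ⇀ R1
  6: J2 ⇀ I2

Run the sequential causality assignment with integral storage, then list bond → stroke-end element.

bond 0 |TF1
bond 1 |J2
bond 2 |I1
bond 3 |J1
bond 4 |J1
bond 5 |J1
bond 6 |I2

bond 3 stroke→J1  (source Se1 imposes e)
bond 2 stroke→I1  (I1 integral (f out))
bond 4 stroke→J1  (prefer integral on C1)
bond 6 stroke→I2  (prefer integral on I2)
bond 1 stroke→J2  (J2: last free bond brings effort in)
bond 0 stroke→TF1  (TF1: transformer flips bond 1)
bond 5 stroke→J1  (common-f at J1 fixed by 0)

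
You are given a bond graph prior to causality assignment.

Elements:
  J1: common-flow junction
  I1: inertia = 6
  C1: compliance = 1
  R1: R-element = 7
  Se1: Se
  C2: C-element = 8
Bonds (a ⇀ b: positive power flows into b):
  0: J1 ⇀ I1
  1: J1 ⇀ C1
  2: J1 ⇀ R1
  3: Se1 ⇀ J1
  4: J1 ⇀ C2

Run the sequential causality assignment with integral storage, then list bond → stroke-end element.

β0 stroke at I1
β1 stroke at J1
β2 stroke at J1
β3 stroke at J1
β4 stroke at J1

b3 stroke at J1  (source Se1 imposes e)
b0 stroke at I1  (prefer integral on I1)
b1 stroke at J1  (J1: bond 0 brought flow, rest push out)
b2 stroke at J1  (1-jn J1 has f-setter on 0)
b4 stroke at J1  (common-f at J1 fixed by 0)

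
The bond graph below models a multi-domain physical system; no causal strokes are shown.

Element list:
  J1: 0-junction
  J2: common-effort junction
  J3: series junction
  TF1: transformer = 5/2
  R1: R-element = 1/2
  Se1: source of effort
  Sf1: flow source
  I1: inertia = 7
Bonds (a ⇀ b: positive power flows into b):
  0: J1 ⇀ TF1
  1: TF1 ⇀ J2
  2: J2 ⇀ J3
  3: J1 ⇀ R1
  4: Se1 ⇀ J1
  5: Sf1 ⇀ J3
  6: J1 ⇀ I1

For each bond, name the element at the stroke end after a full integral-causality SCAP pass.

bond 0 stroke→TF1
bond 1 stroke→J2
bond 2 stroke→J3
bond 3 stroke→R1
bond 4 stroke→J1
bond 5 stroke→Sf1
bond 6 stroke→I1

β4 stroke→J1  (Se1 (Se) sets effort on bond)
β5 stroke→Sf1  (source Sf1 imposes f)
β0 stroke→TF1  (J1: bond 4 brought effort, rest push out)
β3 stroke→R1  (0-jn J1 has e-setter on 4)
β6 stroke→I1  (common-e at J1 fixed by 4)
β2 stroke→J3  (J3 flow already set via bond 5)
β1 stroke→J2  (TF1 one-in-one-out from 0)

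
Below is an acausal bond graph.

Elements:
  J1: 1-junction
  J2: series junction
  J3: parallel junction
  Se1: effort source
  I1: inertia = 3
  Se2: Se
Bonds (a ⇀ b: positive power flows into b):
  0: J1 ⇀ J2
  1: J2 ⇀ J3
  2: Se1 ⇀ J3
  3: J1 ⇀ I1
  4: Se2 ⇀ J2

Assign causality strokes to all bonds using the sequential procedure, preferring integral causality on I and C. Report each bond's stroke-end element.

b2 →J3  (source Se1 imposes e)
b4 →J2  (Se2: effort source, stroke at far end)
b1 →J2  (common-e at J3 fixed by 2)
b0 →J1  (only one flow-in slot at J2)
b3 →I1  (closing 1-jn rule on J1)

bond 0 →J1
bond 1 →J2
bond 2 →J3
bond 3 →I1
bond 4 →J2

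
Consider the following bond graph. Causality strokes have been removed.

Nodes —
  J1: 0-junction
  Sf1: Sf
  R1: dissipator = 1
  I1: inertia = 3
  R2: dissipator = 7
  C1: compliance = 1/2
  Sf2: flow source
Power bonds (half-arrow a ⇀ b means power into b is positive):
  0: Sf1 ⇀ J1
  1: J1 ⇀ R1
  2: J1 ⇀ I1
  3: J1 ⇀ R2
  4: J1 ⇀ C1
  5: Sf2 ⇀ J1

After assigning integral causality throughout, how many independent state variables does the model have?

b0 →Sf1  (Sf1: flow source, stroke at near end)
b5 →Sf2  (Sf2: flow source, stroke at near end)
b2 →I1  (prefer integral on I1)
b4 →J1  (C1 integral (e out))
b1 →R1  (J1: bond 4 brought effort, rest push out)
b3 →R2  (J1 effort already set via bond 4)

2  (C1, I1 all integral)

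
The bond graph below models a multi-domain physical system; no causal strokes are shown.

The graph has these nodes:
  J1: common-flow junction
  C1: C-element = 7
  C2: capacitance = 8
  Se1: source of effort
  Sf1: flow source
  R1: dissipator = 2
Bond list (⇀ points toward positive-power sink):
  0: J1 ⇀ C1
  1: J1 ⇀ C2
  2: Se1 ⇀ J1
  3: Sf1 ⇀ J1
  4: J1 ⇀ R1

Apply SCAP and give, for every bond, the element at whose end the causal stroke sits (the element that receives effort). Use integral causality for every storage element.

bond 2 stroke at J1  (Se1: effort source, stroke at far end)
bond 3 stroke at Sf1  (Sf1: flow source, stroke at near end)
bond 0 stroke at J1  (common-f at J1 fixed by 3)
bond 1 stroke at J1  (J1: bond 3 brought flow, rest push out)
bond 4 stroke at J1  (J1 flow already set via bond 3)

β0 stroke at J1
β1 stroke at J1
β2 stroke at J1
β3 stroke at Sf1
β4 stroke at J1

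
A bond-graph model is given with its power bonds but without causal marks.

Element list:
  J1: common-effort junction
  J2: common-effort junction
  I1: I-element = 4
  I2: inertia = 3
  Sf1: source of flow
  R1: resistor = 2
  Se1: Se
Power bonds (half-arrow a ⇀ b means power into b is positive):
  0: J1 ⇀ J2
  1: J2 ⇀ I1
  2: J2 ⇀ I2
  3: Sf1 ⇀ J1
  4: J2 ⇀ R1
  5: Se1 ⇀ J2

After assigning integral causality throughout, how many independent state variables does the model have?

2  (I1, I2 all integral)

#3 →Sf1  (Sf1 (Sf) sets flow on bond)
#5 →J2  (Se1 (Se) sets effort on bond)
#0 →J1  (only one effort-in slot at J1)
#1 →I1  (common-e at J2 fixed by 5)
#2 →I2  (J2 effort already set via bond 5)
#4 →R1  (common-e at J2 fixed by 5)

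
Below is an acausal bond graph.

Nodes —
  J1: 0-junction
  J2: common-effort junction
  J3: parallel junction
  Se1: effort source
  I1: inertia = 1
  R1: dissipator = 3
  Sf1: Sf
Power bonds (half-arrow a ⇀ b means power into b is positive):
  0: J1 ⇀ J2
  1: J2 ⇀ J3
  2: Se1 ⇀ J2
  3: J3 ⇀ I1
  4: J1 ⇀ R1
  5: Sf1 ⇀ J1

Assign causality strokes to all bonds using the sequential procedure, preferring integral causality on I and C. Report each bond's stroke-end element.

bond 0 →J1
bond 1 →J3
bond 2 →J2
bond 3 →I1
bond 4 →R1
bond 5 →Sf1

b2 stroke at J2  (Se1 (Se) sets effort on bond)
b5 stroke at Sf1  (source Sf1 imposes f)
b0 stroke at J1  (common-e at J2 fixed by 2)
b1 stroke at J3  (common-e at J2 fixed by 2)
b3 stroke at I1  (J3: bond 1 brought effort, rest push out)
b4 stroke at R1  (common-e at J1 fixed by 0)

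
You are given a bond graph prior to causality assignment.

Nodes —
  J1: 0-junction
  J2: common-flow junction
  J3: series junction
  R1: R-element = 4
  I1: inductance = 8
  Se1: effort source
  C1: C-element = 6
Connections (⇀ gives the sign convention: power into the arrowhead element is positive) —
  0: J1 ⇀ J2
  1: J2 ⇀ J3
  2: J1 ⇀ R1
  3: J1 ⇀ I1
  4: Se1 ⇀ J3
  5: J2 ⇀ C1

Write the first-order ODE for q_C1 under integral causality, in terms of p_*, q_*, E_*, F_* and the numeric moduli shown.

dq_C1/dt = E_Se1/4 - p_I1/8 - q_C1/24

bond 4 |J3  (Se1: effort source, stroke at far end)
bond 1 |J2  (J3 needs exactly one f-in)
bond 3 |I1  (prefer integral on I1)
bond 5 |J2  (C1 outputs effort q/C1)
bond 0 |J1  (J2: last free bond brings flow in)
bond 2 |R1  (0-jn J1 has e-setter on 0)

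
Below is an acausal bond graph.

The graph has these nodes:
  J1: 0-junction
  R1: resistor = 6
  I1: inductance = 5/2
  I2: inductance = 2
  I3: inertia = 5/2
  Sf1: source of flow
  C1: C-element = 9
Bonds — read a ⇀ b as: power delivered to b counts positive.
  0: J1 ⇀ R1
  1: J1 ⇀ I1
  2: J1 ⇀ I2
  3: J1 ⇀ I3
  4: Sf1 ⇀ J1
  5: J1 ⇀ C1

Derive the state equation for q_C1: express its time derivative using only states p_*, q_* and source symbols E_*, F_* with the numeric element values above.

bond 4 →Sf1  (source Sf1 imposes f)
bond 1 →I1  (I1 outputs flow p/I1)
bond 2 →I2  (I2: I, integral causality)
bond 3 →I3  (I3 integral (f out))
bond 5 →J1  (C1 outputs effort q/C1)
bond 0 →R1  (J1: bond 5 brought effort, rest push out)

dq_C1/dt = F_Sf1 - 2*p_I1/5 - p_I2/2 - 2*p_I3/5 - q_C1/54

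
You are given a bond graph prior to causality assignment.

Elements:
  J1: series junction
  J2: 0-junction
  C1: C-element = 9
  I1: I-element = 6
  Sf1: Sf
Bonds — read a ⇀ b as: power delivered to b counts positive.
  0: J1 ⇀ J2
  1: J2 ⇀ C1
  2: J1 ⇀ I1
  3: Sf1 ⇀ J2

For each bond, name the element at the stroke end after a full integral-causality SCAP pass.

#0 |J1
#1 |J2
#2 |I1
#3 |Sf1

β3 |Sf1  (source Sf1 imposes f)
β1 |J2  (prefer integral on C1)
β0 |J1  (0-jn J2 has e-setter on 1)
β2 |I1  (J1 needs exactly one f-in)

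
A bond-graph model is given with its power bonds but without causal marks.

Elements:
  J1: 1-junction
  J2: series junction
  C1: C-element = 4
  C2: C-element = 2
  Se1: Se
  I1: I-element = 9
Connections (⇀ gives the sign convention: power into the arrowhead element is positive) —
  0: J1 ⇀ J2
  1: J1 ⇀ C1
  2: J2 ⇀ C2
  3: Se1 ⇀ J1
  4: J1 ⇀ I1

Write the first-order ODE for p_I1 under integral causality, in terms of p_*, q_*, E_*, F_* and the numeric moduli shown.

β3 stroke at J1  (Se1 fixes effort; stroke away)
β1 stroke at J1  (C1: C, integral causality)
β2 stroke at J2  (C2 integral (e out))
β0 stroke at J1  (closing 1-jn rule on J2)
β4 stroke at I1  (J1: last free bond brings flow in)

dp_I1/dt = E_Se1 - q_C1/4 - q_C2/2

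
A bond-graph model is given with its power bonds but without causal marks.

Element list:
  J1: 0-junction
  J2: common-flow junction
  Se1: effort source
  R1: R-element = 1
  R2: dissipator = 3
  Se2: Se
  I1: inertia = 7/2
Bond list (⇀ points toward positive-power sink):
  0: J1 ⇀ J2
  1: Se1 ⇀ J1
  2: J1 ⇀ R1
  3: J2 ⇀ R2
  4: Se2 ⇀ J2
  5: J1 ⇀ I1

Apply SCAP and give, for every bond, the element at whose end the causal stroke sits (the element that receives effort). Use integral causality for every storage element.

#1 |J1  (Se1: effort source, stroke at far end)
#4 |J2  (Se2: effort source, stroke at far end)
#0 |J2  (J1 effort already set via bond 1)
#2 |R1  (J1: bond 1 brought effort, rest push out)
#5 |I1  (J1 effort already set via bond 1)
#3 |R2  (J2: last free bond brings flow in)

b0 |J2
b1 |J1
b2 |R1
b3 |R2
b4 |J2
b5 |I1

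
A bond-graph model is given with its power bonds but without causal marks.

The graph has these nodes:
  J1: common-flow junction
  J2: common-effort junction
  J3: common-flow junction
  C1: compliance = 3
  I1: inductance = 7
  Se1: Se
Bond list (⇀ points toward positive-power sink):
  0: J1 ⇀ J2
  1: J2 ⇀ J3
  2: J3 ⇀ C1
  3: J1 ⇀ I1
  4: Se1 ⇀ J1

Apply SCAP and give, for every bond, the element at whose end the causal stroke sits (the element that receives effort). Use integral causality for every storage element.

bond 4 stroke→J1  (source Se1 imposes e)
bond 2 stroke→J3  (prefer integral on C1)
bond 1 stroke→J2  (only one flow-in slot at J3)
bond 0 stroke→J1  (J2: bond 1 brought effort, rest push out)
bond 3 stroke→I1  (J1 needs exactly one f-in)

b0 |J1
b1 |J2
b2 |J3
b3 |I1
b4 |J1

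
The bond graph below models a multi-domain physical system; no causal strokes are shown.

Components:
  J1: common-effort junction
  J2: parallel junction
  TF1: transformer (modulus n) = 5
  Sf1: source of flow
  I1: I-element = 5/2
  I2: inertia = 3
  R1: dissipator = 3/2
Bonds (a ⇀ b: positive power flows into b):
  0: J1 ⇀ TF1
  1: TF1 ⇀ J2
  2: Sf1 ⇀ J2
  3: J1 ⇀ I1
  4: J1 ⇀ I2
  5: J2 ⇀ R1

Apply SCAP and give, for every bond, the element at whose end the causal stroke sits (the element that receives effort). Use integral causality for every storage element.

β0 |J1
β1 |TF1
β2 |Sf1
β3 |I1
β4 |I2
β5 |J2

bond 2 stroke at Sf1  (Sf1 fixes flow; stroke at Sf1)
bond 3 stroke at I1  (prefer integral on I1)
bond 4 stroke at I2  (I2 outputs flow p/I2)
bond 0 stroke at J1  (closing 0-jn rule on J1)
bond 1 stroke at TF1  (TF1: transformer flips bond 0)
bond 5 stroke at J2  (only one effort-in slot at J2)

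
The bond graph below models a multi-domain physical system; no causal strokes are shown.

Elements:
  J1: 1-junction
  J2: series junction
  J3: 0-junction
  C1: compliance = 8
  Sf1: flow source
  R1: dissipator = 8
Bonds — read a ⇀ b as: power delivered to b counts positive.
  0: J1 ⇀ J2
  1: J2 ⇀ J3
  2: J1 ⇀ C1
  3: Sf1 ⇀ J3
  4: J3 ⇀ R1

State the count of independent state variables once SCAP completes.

1  (C1 all integral)

β3 |Sf1  (Sf1 (Sf) sets flow on bond)
β2 |J1  (C1 integral (e out))
β0 |J2  (J1 needs exactly one f-in)
β1 |J3  (only one flow-in slot at J2)
β4 |R1  (0-jn J3 has e-setter on 1)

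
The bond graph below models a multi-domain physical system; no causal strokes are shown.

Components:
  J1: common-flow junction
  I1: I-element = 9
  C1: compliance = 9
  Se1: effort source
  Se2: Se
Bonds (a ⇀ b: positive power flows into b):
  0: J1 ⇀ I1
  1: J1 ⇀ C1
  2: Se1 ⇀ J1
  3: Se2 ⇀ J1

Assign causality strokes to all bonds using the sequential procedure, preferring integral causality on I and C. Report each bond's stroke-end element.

bond 2 stroke at J1  (Se1: effort source, stroke at far end)
bond 3 stroke at J1  (source Se2 imposes e)
bond 0 stroke at I1  (I1: I, integral causality)
bond 1 stroke at J1  (common-f at J1 fixed by 0)

#0 stroke→I1
#1 stroke→J1
#2 stroke→J1
#3 stroke→J1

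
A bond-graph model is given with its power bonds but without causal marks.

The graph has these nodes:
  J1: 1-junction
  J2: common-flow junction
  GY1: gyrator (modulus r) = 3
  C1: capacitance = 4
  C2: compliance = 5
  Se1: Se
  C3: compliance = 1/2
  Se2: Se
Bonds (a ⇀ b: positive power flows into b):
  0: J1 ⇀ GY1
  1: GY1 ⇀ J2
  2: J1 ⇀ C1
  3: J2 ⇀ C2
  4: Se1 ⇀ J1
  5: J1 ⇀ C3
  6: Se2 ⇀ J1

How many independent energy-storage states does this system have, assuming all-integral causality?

3  (C1, C2, C3 all integral)

b4 stroke→J1  (Se1 (Se) sets effort on bond)
b6 stroke→J1  (source Se2 imposes e)
b2 stroke→J1  (C1: C, integral causality)
b3 stroke→J2  (C2 integral (e out))
b1 stroke→GY1  (J2: last free bond brings flow in)
b0 stroke→GY1  (GY1: gyrator matches bond 1)
b5 stroke→J1  (common-f at J1 fixed by 0)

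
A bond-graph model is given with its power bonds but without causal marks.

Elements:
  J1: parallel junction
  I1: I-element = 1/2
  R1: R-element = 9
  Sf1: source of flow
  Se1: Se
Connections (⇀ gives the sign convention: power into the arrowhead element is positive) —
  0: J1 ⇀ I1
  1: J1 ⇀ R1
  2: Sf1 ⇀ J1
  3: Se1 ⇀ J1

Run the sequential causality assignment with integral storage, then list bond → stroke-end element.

bond 2 stroke→Sf1  (Sf1 fixes flow; stroke at Sf1)
bond 3 stroke→J1  (Se1: effort source, stroke at far end)
bond 0 stroke→I1  (J1: bond 3 brought effort, rest push out)
bond 1 stroke→R1  (J1 effort already set via bond 3)

b0 →I1
b1 →R1
b2 →Sf1
b3 →J1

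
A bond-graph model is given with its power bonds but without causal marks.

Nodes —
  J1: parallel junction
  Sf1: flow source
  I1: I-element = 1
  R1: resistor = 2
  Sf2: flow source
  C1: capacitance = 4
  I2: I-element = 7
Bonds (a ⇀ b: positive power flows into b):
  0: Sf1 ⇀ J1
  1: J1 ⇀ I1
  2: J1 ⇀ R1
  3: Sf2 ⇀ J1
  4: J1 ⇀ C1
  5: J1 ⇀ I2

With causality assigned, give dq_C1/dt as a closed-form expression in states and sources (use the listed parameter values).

bond 0 →Sf1  (Sf1 fixes flow; stroke at Sf1)
bond 3 →Sf2  (source Sf2 imposes f)
bond 1 →I1  (prefer integral on I1)
bond 4 →J1  (C1 outputs effort q/C1)
bond 2 →R1  (common-e at J1 fixed by 4)
bond 5 →I2  (common-e at J1 fixed by 4)

dq_C1/dt = F_Sf1 + F_Sf2 - p_I1 - p_I2/7 - q_C1/8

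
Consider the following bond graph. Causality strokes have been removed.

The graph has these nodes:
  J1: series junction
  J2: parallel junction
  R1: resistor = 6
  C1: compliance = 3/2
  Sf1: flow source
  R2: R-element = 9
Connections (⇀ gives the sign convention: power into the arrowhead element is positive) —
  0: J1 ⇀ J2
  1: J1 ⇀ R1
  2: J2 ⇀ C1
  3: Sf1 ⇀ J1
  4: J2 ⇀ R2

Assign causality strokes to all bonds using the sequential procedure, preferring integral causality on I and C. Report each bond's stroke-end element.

b3 |Sf1  (Sf1 fixes flow; stroke at Sf1)
b0 |J1  (common-f at J1 fixed by 3)
b1 |J1  (J1: bond 3 brought flow, rest push out)
b2 |J2  (prefer integral on C1)
b4 |R2  (J2 effort already set via bond 2)

bond 0 stroke at J1
bond 1 stroke at J1
bond 2 stroke at J2
bond 3 stroke at Sf1
bond 4 stroke at R2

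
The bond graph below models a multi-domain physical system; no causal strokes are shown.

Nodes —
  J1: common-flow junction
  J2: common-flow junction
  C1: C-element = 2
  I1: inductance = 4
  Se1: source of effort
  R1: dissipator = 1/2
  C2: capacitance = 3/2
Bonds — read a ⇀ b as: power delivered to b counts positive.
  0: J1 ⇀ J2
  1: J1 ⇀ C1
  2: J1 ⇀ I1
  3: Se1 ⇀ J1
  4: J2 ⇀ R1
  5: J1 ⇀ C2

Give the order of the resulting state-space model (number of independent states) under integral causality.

bond 3 |J1  (source Se1 imposes e)
bond 1 |J1  (prefer integral on C1)
bond 2 |I1  (I1 outputs flow p/I1)
bond 0 |J1  (1-jn J1 has f-setter on 2)
bond 5 |J1  (J1: bond 2 brought flow, rest push out)
bond 4 |J2  (J2: bond 0 brought flow, rest push out)

3  (C1, C2, I1 all integral)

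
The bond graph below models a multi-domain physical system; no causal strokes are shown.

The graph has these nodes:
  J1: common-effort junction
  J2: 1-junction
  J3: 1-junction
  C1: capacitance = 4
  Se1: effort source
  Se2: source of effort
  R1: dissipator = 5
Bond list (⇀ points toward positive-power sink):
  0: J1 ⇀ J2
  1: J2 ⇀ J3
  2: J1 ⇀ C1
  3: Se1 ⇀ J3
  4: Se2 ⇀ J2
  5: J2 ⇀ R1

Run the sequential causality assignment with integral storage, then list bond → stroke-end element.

b3 →J3  (Se1 (Se) sets effort on bond)
b4 →J2  (source Se2 imposes e)
b1 →J2  (J3 needs exactly one f-in)
b2 →J1  (prefer integral on C1)
b0 →J2  (J1 effort already set via bond 2)
b5 →R1  (J2: last free bond brings flow in)

bond 0 stroke→J2
bond 1 stroke→J2
bond 2 stroke→J1
bond 3 stroke→J3
bond 4 stroke→J2
bond 5 stroke→R1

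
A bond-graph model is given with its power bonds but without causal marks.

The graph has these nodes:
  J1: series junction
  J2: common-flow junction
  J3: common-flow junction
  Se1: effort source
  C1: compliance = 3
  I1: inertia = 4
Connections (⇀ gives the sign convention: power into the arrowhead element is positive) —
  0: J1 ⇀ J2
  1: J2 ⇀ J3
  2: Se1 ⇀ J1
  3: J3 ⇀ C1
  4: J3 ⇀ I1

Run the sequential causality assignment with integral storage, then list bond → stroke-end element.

β0 |J2
β1 |J3
β2 |J1
β3 |J3
β4 |I1

β2 →J1  (Se1: effort source, stroke at far end)
β0 →J2  (only one flow-in slot at J1)
β1 →J3  (only one flow-in slot at J2)
β3 →J3  (C1 outputs effort q/C1)
β4 →I1  (J3: last free bond brings flow in)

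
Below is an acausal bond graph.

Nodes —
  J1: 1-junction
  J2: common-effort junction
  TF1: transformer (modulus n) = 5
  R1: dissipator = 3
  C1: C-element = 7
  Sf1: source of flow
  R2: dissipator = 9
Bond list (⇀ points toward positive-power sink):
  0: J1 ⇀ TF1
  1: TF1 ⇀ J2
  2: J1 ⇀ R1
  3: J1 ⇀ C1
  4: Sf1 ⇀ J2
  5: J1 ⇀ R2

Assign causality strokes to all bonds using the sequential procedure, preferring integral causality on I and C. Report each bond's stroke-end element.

#4 stroke at Sf1  (Sf1 (Sf) sets flow on bond)
#1 stroke at J2  (closing 0-jn rule on J2)
#0 stroke at TF1  (through TF1, causality passes straight; one stroke at TF1)
#2 stroke at J1  (1-jn J1 has f-setter on 0)
#3 stroke at J1  (J1 flow already set via bond 0)
#5 stroke at J1  (J1 flow already set via bond 0)

β0 stroke at TF1
β1 stroke at J2
β2 stroke at J1
β3 stroke at J1
β4 stroke at Sf1
β5 stroke at J1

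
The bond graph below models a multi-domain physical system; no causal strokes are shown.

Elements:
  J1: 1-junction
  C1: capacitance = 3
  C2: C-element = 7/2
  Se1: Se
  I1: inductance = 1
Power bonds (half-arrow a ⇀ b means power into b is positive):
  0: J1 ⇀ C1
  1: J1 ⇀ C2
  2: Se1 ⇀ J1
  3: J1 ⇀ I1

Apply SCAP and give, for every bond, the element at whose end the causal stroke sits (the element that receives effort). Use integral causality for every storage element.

bond 0 →J1
bond 1 →J1
bond 2 →J1
bond 3 →I1

bond 2 |J1  (Se1: effort source, stroke at far end)
bond 0 |J1  (C1 integral (e out))
bond 1 |J1  (prefer integral on C2)
bond 3 |I1  (only one flow-in slot at J1)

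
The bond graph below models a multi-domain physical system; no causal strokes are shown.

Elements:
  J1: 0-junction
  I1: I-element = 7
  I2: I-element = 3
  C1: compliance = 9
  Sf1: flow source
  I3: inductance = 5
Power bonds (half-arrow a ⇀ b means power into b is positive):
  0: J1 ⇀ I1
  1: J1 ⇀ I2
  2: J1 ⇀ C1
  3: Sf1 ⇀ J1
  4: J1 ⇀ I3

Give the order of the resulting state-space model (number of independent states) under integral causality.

4  (C1, I1, I2, I3 all integral)

β3 |Sf1  (Sf1 fixes flow; stroke at Sf1)
β0 |I1  (I1: I, integral causality)
β1 |I2  (I2: I, integral causality)
β2 |J1  (C1 outputs effort q/C1)
β4 |I3  (common-e at J1 fixed by 2)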